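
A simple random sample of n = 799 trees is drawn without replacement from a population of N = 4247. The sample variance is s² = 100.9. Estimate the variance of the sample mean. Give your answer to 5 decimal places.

Under SRS without replacement, Var(ȳ) = (1 − f)·s²/n with f = n/N = 799/4247 = 0.18813280.
Var(ȳ) = (1 − 0.18813280)·100.9/799 = 0.81186720·0.12628285 = 0.10252491.

0.10252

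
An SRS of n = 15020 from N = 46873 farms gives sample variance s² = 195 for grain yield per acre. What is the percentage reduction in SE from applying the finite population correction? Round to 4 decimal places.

17.5646

f = n/N = 15020/46873 = 0.32044034.
SE_no-fpc = √(s²/n) = 0.11394161; SE_fpc = √((1−f)s²/n) = 0.093928229.
Ratio = √(1−f) = 0.82435409. Reduction = 100·(1 − 0.82435409) = 17.5646%.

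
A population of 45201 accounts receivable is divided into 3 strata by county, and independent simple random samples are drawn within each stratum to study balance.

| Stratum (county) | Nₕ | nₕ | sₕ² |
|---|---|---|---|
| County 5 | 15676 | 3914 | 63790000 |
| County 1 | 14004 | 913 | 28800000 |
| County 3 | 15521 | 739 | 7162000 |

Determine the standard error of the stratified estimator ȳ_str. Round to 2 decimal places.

Var(ȳ_str) = Σₕ Wₕ²(1 − fₕ)sₕ²/nₕ with Wₕ = Nₕ/N, N = 45201.
County 5: Wₕ = 0.34680649; term = 0.34680649²·(1 − 0.24968104)·63790000/3914 = 1470.7949.
County 1: Wₕ = 0.30981615; term = 0.30981615²·(1 − 0.06519566)·28800000/913 = 2830.4178.
County 3: Wₕ = 0.34337736; term = 0.34337736²·(1 − 0.04761291)·7162000/739 = 1088.2951.
Sum = 5389.5078.
SE = √(5389.5078) = 73.41.

73.41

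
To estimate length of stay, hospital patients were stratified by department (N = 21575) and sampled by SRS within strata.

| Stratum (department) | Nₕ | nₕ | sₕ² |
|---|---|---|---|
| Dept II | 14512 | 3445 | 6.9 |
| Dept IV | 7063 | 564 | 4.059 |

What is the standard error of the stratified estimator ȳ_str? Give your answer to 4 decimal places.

0.0374

Var(ȳ_str) = Σₕ Wₕ²(1 − fₕ)sₕ²/nₕ with Wₕ = Nₕ/N, N = 21575.
Dept II: Wₕ = 0.67263036; term = 0.67263036²·(1 − 0.23738975)·6.9/3445 = 6.9105949 × 10^-4.
Dept IV: Wₕ = 0.32736964; term = 0.32736964²·(1 − 0.07985275)·4.059/564 = 7.0969882 × 10^-4.
Sum = 0.0014007583.
SE = √(0.0014007583) = 0.0374.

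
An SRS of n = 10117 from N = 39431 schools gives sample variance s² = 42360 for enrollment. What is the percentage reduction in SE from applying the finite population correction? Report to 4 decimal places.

13.7779

f = n/N = 10117/39431 = 0.25657478.
SE_no-fpc = √(s²/n) = 2.0462189; SE_fpc = √((1−f)s²/n) = 1.7642931.
Ratio = √(1−f) = 0.86222110. Reduction = 100·(1 − 0.86222110) = 13.7779%.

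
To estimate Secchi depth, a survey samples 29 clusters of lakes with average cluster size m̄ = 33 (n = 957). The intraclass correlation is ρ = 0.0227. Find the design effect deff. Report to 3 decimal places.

1.726

deff = 1 + (33 − 1)·0.0227 = 1 + 0.7264 = 1.7264.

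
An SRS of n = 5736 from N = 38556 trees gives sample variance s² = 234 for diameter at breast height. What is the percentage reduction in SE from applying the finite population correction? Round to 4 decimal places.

7.7379

f = n/N = 5736/38556 = 0.14877062.
SE_no-fpc = √(s²/n) = 0.20197767; SE_fpc = √((1−f)s²/n) = 0.18634883.
Ratio = √(1−f) = 0.92262093. Reduction = 100·(1 − 0.92262093) = 7.7379%.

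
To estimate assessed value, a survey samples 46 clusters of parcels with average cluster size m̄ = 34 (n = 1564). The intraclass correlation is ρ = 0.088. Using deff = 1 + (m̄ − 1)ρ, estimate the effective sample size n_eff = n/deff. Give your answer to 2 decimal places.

deff = 1 + (34 − 1)·0.088 = 1 + 2.904 = 3.904.
n_eff = 1564 / 3.904 = 400.61.

400.61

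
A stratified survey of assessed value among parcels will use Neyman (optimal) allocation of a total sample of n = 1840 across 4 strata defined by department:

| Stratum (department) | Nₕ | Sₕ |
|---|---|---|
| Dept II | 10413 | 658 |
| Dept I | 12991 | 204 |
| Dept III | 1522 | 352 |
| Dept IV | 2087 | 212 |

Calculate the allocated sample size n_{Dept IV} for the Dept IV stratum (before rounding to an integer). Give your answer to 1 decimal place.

Neyman allocation: nₕ = n·NₕSₕ / Σⱼ NⱼSⱼ.
Σ NⱼSⱼ = 10413·658 + 12991·204 + 1522·352 + 2087·212 = 1.0480106 × 10^7.
n_{Dept IV} = 1840·2087·212 / (1.0480106 × 10^7) = 77.7.

77.7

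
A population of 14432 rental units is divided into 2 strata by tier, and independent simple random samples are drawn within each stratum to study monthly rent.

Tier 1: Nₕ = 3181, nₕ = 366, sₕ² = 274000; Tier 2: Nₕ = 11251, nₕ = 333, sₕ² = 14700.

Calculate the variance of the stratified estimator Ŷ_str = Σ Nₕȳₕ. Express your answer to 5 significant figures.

1.2126 × 10^10

Var(Ŷ_str) = Σₕ Nₕ²(1 − fₕ)sₕ²/nₕ.
Tier 1: 3181²·(1 − 366/3181)·274000/366 = 6.7036533 × 10^9.
Tier 2: 11251²·(1 − 333/11251)·14700/333 = 5.4225968 × 10^9.
Sum = 1.212625 × 10^10.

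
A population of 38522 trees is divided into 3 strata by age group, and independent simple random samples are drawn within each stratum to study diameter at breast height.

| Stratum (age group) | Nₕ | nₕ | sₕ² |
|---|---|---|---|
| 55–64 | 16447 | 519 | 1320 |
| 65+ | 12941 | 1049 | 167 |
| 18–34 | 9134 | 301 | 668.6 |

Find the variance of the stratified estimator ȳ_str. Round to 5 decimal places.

Var(ȳ_str) = Σₕ Wₕ²(1 − fₕ)sₕ²/nₕ with Wₕ = Nₕ/N, N = 38522.
55–64: Wₕ = 0.42695083; term = 0.42695083²·(1 − 0.03155591)·1320/519 = 0.4489902.
65+: Wₕ = 0.33593791; term = 0.33593791²·(1 − 0.08106020)·167/1049 = 0.016509962.
18–34: Wₕ = 0.23711126; term = 0.23711126²·(1 − 0.03295380)·668.6/301 = 0.12076788.
Sum = 0.58626804.

0.58627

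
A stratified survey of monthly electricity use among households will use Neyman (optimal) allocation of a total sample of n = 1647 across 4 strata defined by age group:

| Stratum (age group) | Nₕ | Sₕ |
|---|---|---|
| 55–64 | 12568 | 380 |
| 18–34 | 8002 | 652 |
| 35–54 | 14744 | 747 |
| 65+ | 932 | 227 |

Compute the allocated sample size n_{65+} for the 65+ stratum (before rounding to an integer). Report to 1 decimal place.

Neyman allocation: nₕ = n·NₕSₕ / Σⱼ NⱼSⱼ.
Σ NⱼSⱼ = 12568·380 + 8002·652 + 14744·747 + 932·227 = 2.1218476 × 10^7.
n_{65+} = 1647·932·227 / (2.1218476 × 10^7) = 16.4.

16.4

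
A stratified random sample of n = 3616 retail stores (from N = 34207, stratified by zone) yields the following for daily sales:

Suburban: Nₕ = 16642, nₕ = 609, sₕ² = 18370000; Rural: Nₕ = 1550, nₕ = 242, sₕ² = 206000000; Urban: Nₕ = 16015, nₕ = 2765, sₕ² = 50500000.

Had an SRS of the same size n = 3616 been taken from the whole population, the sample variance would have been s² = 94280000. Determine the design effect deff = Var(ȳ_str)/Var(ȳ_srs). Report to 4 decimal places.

0.5003

Var(ȳ_str) = Σ Wₕ²(1−fₕ)sₕ²/nₕ with Wₕ = Nₕ/34207:
  Suburban: (16642/34207)²·(1−609/16642)·18370000/609 = 6878.3172
  Rural: (1550/34207)²·(1−242/1550)·206000000/242 = 1474.8957
  Urban: (16015/34207)²·(1−2765/16015)·50500000/2765 = 3312.1431
  → Var(ȳ_str) = 11665.356.
Var(ȳ_srs) = (1 − 3616/34207)·94280000/3616 = 23316.848.
deff = 11665.356 / 23316.848 = 0.5003.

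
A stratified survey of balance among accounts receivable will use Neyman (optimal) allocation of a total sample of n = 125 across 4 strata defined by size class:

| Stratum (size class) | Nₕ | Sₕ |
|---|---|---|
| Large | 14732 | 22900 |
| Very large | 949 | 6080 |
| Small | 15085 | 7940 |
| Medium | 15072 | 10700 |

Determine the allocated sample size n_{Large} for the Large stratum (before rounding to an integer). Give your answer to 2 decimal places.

Neyman allocation: nₕ = n·NₕSₕ / Σⱼ NⱼSⱼ.
Σ NⱼSⱼ = 14732·22900 + 949·6080 + 15085·7940 + 15072·10700 = 6.2417802 × 10^8.
n_{Large} = 125·14732·22900 / (6.2417802 × 10^8) = 67.56.

67.56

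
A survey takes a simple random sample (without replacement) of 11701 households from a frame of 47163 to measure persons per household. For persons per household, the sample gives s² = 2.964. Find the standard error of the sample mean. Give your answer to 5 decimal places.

Under SRS without replacement, Var(ȳ) = (1 − f)·s²/n with f = n/N = 11701/47163 = 0.24809703.
Var(ȳ) = (1 − 0.24809703)·2.964/11701 = 0.75190297·2.5331168 × 10^-4 = 1.9046581 × 10^-4.
SE(ȳ) = √(1.9046581 × 10^-4) = 0.01380.

0.01380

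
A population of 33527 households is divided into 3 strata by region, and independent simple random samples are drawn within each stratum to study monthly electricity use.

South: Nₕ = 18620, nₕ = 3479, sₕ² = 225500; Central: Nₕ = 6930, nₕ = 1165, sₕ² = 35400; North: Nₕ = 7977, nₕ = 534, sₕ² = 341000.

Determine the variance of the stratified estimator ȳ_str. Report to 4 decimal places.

Var(ȳ_str) = Σₕ Wₕ²(1 − fₕ)sₕ²/nₕ with Wₕ = Nₕ/N, N = 33527.
South: Wₕ = 0.55537328; term = 0.55537328²·(1 − 0.18684211)·225500/3479 = 16.256871.
Central: Wₕ = 0.20669908; term = 0.20669908²·(1 − 0.16810967)·35400/1165 = 1.0799919.
North: Wₕ = 0.23792764; term = 0.23792764²·(1 − 0.06694246)·341000/534 = 33.729612.
Sum = 51.066475.

51.0665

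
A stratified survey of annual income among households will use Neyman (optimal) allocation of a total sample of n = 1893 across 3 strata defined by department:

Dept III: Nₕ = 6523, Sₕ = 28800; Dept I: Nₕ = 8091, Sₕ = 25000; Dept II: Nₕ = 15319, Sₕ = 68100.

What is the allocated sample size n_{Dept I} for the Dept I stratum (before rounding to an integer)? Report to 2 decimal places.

Neyman allocation: nₕ = n·NₕSₕ / Σⱼ NⱼSⱼ.
Σ NⱼSⱼ = 6523·28800 + 8091·25000 + 15319·68100 = 1.4333613 × 10^9.
n_{Dept I} = 1893·8091·25000 / (1.4333613 × 10^9) = 267.14.

267.14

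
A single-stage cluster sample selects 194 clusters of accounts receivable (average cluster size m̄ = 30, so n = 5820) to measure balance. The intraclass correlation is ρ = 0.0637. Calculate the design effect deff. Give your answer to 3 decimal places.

2.847

deff = 1 + (30 − 1)·0.0637 = 1 + 1.8473 = 2.8473.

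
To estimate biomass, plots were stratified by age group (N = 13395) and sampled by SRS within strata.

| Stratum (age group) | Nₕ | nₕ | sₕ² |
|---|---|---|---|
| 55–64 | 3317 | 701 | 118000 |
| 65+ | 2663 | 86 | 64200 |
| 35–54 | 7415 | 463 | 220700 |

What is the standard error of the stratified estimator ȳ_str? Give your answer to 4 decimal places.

13.1773

Var(ȳ_str) = Σₕ Wₕ²(1 − fₕ)sₕ²/nₕ with Wₕ = Nₕ/N, N = 13395.
55–64: Wₕ = 0.24762971; term = 0.24762971²·(1 − 0.21133554)·118000/701 = 8.1407003.
65+: Wₕ = 0.19880552; term = 0.19880552²·(1 − 0.03229440)·64200/86 = 28.552013.
35–54: Wₕ = 0.55356476; term = 0.55356476²·(1 − 0.06244100)·220700/463 = 136.94836.
Sum = 173.64107.
SE = √(173.64107) = 13.1773.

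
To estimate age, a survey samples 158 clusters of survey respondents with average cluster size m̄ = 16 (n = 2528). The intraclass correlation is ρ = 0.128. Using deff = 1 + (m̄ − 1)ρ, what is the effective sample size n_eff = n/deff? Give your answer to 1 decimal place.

deff = 1 + (16 − 1)·0.128 = 1 + 1.92 = 2.92.
n_eff = 2528 / 2.92 = 865.8.

865.8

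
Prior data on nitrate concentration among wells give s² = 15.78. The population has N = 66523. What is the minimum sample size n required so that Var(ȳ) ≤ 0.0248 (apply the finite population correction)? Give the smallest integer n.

Without fpc, n₀ = s²/D = 15.78/0.0248 = 636.2903.
With fpc, (1 − n/N)·s²/n ≤ D requires n ≥ n₀/(1 + n₀/N) = 636.2903/(1 + 636.2903/66523) = 630.2619.
Rounding up, n = 631.

631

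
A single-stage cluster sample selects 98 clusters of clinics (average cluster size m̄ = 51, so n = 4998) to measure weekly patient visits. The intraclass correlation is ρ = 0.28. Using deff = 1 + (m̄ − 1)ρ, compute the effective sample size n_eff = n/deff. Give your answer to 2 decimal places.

333.20

deff = 1 + (51 − 1)·0.28 = 1 + 14 = 15.
n_eff = 4998 / 15 = 333.20.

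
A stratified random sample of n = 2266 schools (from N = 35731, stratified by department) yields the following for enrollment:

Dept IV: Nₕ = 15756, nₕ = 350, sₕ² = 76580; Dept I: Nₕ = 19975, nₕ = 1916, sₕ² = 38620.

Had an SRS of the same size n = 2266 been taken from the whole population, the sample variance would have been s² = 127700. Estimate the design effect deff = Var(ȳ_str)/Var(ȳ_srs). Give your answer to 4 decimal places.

0.8961

Var(ȳ_str) = Σ Wₕ²(1−fₕ)sₕ²/nₕ with Wₕ = Nₕ/35731:
  Dept IV: (15756/35731)²·(1−350/15756)·76580/350 = 41.599953
  Dept I: (19975/35731)²·(1−1916/19975)·38620/1916 = 5.6951728
  → Var(ȳ_str) = 47.295126.
Var(ȳ_srs) = (1 − 2266/35731)·127700/2266 = 52.780883.
deff = 47.295126 / 52.780883 = 0.8961.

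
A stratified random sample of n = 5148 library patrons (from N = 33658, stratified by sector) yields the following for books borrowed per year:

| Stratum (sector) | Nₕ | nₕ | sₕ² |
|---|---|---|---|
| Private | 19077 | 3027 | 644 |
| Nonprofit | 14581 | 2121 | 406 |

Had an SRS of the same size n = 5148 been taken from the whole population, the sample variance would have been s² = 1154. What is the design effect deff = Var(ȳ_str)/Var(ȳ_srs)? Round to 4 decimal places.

Var(ȳ_str) = Σ Wₕ²(1−fₕ)sₕ²/nₕ with Wₕ = Nₕ/33658:
  Private: (19077/33658)²·(1−3027/19077)·644/3027 = 0.057501868
  Nonprofit: (14581/33658)²·(1−2121/14581)·406/2121 = 0.030698284
  → Var(ȳ_str) = 0.088200152.
Var(ȳ_srs) = (1 − 5148/33658)·1154/5148 = 0.18987867.
deff = 0.088200152 / 0.18987867 = 0.4645.

0.4645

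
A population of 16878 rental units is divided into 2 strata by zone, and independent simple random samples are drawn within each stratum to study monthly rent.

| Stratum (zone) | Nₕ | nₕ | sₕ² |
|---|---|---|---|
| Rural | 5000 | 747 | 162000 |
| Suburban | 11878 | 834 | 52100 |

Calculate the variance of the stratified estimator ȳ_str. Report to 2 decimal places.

Var(ȳ_str) = Σₕ Wₕ²(1 − fₕ)sₕ²/nₕ with Wₕ = Nₕ/N, N = 16878.
Rural: Wₕ = 0.29624363; term = 0.29624363²·(1 − 0.14940000)·162000/747 = 16.188918.
Suburban: Wₕ = 0.70375637; term = 0.70375637²·(1 − 0.07021384)·52100/834 = 28.767321.
Sum = 44.956239.

44.96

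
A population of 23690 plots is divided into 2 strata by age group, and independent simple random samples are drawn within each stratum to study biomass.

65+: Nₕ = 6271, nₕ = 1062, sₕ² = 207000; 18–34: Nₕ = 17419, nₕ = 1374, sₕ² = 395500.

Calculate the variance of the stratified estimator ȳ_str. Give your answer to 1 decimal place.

154.7

Var(ȳ_str) = Σₕ Wₕ²(1 − fₕ)sₕ²/nₕ with Wₕ = Nₕ/N, N = 23690.
65+: Wₕ = 0.26471085; term = 0.26471085²·(1 − 0.16935098)·207000/1062 = 11.345062.
18–34: Wₕ = 0.73528915; term = 0.73528915²·(1 − 0.07887938)·395500/1374 = 143.34831.
Sum = 154.69337.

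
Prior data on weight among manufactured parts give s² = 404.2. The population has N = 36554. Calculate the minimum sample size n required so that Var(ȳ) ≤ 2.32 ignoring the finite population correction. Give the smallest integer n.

175

Without fpc, n₀ = s²/D = 404.2/2.32 = 174.2241.
Rounding up, n = 175.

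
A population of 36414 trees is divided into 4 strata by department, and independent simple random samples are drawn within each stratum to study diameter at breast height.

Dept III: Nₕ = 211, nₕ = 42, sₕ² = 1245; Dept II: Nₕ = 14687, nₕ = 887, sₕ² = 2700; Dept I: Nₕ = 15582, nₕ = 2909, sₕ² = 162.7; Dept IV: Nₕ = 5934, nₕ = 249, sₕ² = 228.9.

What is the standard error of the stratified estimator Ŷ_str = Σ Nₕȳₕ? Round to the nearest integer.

25692

Var(Ŷ_str) = Σₕ Nₕ²(1 − fₕ)sₕ²/nₕ.
Dept III: 211²·(1 − 42/211)·1245/42 = 1.0570346 × 10^6.
Dept II: 14687²·(1 − 887/14687)·2700/887 = 6.1695335 × 10^8.
Dept I: 15582²·(1 − 2909/15582)·162.7/2909 = 1.104451 × 10^7.
Dept IV: 5934²·(1 − 249/5934)·228.9/249 = 3.101162 × 10^7.
Sum = 6.6006651 × 10^8.
SE = √(6.6006651 × 10^8) = 25692.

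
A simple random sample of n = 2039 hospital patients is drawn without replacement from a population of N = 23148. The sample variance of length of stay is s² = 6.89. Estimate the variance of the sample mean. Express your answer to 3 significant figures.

Under SRS without replacement, Var(ȳ) = (1 − f)·s²/n with f = n/N = 2039/23148 = 0.08808536.
Var(ȳ) = (1 − 0.08808536)·6.89/2039 = 0.91191464·0.0033791074 = 0.0030814575.

0.00308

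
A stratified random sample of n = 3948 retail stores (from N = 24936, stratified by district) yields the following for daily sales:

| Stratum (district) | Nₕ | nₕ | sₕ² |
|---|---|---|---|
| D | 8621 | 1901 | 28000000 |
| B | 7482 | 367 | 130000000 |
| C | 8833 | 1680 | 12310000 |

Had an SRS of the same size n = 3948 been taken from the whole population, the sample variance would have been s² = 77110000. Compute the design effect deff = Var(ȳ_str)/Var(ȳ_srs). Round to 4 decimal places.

1.9735

Var(ȳ_str) = Σ Wₕ²(1−fₕ)sₕ²/nₕ with Wₕ = Nₕ/24936:
  D: (8621/24936)²·(1−1901/8621)·28000000/1901 = 1372.3006
  B: (7482/24936)²·(1−367/7482)·130000000/367 = 30326.083
  C: (8833/24936)²·(1−1680/8833)·12310000/1680 = 744.54619
  → Var(ȳ_str) = 32442.93.
Var(ȳ_srs) = (1 − 3948/24936)·77110000/3948 = 16439.092.
deff = 32442.93 / 16439.092 = 1.9735.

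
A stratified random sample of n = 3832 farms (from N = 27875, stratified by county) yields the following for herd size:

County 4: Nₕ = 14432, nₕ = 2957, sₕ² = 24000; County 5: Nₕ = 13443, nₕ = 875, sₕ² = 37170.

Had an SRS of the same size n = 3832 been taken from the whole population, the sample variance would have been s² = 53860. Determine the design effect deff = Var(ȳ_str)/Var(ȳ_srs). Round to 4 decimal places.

Var(ȳ_str) = Σ Wₕ²(1−fₕ)sₕ²/nₕ with Wₕ = Nₕ/27875:
  County 4: (14432/27875)²·(1−2957/14432)·24000/2957 = 1.7298537
  County 5: (13443/27875)²·(1−875/13443)·37170/875 = 9.2367061
  → Var(ȳ_str) = 10.96656.
Var(ȳ_srs) = (1 − 3832/27875)·53860/3832 = 12.123126.
deff = 10.96656 / 12.123126 = 0.9046.

0.9046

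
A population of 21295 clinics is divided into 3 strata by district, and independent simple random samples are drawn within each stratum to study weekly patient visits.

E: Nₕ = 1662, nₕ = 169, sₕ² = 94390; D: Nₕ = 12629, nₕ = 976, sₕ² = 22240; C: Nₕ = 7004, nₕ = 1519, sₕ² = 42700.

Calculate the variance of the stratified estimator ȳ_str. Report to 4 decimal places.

Var(ȳ_str) = Σₕ Wₕ²(1 − fₕ)sₕ²/nₕ with Wₕ = Nₕ/N, N = 21295.
E: Wₕ = 0.07804649; term = 0.07804649²·(1 − 0.10168472)·94390/169 = 3.0561511.
D: Wₕ = 0.59305001; term = 0.59305001²·(1 − 0.07728245)·22240/976 = 7.3949695.
C: Wₕ = 0.32890350; term = 0.32890350²·(1 − 0.21687607)·42700/1519 = 2.3814287.
Sum = 12.832549.

12.8325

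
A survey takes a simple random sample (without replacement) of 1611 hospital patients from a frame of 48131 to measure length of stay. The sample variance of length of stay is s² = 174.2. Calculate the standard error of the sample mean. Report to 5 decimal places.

Under SRS without replacement, Var(ȳ) = (1 − f)·s²/n with f = n/N = 1611/48131 = 0.03347115.
Var(ȳ) = (1 − 0.03347115)·174.2/1611 = 0.96652885·0.1081316 = 0.10451231.
SE(ȳ) = √(0.10451231) = 0.32328.

0.32328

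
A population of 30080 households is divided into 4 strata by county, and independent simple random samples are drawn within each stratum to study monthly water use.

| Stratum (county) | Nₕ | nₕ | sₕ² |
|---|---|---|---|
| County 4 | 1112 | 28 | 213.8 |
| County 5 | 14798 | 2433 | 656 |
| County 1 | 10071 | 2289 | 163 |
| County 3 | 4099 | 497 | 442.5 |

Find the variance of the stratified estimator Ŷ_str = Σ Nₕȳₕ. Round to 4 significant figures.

Var(Ŷ_str) = Σₕ Nₕ²(1 − fₕ)sₕ²/nₕ.
County 4: 1112²·(1 − 28/1112)·213.8/28 = 9.2041511 × 10^6.
County 5: 14798²·(1 − 2433/14798)·656/2433 = 4.9335425 × 10^7.
County 1: 10071²·(1 − 2289/10071)·163/2289 = 5.5809179 × 10^6.
County 3: 4099²·(1 − 497/4099)·442.5/497 = 1.3145542 × 10^7.
Sum = 7.7266036 × 10^7.

7.727 × 10^7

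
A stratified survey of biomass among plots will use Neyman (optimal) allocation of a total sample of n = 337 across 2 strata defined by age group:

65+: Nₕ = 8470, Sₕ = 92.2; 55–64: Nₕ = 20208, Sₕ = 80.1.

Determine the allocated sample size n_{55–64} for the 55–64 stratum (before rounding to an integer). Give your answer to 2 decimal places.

Neyman allocation: nₕ = n·NₕSₕ / Σⱼ NⱼSⱼ.
Σ NⱼSⱼ = 8470·92.2 + 20208·80.1 = 2.3995948 × 10^6.
n_{55–64} = 337·20208·80.1 / (2.3995948 × 10^6) = 227.33.

227.33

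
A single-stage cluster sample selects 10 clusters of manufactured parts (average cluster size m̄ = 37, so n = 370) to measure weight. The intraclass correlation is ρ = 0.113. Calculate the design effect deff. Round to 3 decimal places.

5.068

deff = 1 + (37 − 1)·0.113 = 1 + 4.068 = 5.068.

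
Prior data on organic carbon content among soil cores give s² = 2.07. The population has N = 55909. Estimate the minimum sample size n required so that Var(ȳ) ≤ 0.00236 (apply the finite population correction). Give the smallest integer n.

864

Without fpc, n₀ = s²/D = 2.07/0.00236 = 877.1186.
With fpc, (1 − n/N)·s²/n ≤ D requires n ≥ n₀/(1 + n₀/N) = 877.1186/(1 + 877.1186/55909) = 863.5706.
Rounding up, n = 864.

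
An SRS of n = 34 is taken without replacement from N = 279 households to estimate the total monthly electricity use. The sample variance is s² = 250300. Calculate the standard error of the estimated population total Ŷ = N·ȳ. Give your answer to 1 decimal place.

22432.4

Var(Ŷ) = N²·Var(ȳ) = N²·(1 − n/N)·s²/n.
f = 34/279 = 0.12186380; Var(ȳ) = 0.87813620·250300/34 = 6464.6321.
Var(Ŷ) = 279² · 6464.6321 = 5.0321343 × 10^8.
SE(Ŷ) = √(5.0321343 × 10^8) = 22432.4.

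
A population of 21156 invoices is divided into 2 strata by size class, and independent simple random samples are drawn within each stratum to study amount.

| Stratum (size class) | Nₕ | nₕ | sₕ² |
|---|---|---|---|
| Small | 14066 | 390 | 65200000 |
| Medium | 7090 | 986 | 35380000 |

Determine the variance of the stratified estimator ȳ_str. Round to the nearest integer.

Var(ȳ_str) = Σₕ Wₕ²(1 − fₕ)sₕ²/nₕ with Wₕ = Nₕ/N, N = 21156.
Small: Wₕ = 0.66487049; term = 0.66487049²·(1 − 0.02772643)·65200000/390 = 71853.111.
Medium: Wₕ = 0.33512951; term = 0.33512951²·(1 − 0.13906911)·35380000/986 = 3469.5612.
Sum = 75322.672.

75323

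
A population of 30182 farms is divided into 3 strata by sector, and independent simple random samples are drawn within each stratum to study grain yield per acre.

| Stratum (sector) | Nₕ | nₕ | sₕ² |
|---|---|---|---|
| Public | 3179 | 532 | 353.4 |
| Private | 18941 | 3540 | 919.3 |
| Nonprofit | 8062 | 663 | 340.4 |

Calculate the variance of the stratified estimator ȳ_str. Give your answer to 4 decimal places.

0.1229

Var(ȳ_str) = Σₕ Wₕ²(1 − fₕ)sₕ²/nₕ with Wₕ = Nₕ/N, N = 30182.
Public: Wₕ = 0.10532768; term = 0.10532768²·(1 − 0.16734822)·353.4/532 = 0.0061362543.
Private: Wₕ = 0.62755947; term = 0.62755947²·(1 − 0.18689615)·919.3/3540 = 0.083159102.
Nonprofit: Wₕ = 0.26711285; term = 0.26711285²·(1 − 0.08223766)·340.4/663 = 0.033619853.
Sum = 0.12291521.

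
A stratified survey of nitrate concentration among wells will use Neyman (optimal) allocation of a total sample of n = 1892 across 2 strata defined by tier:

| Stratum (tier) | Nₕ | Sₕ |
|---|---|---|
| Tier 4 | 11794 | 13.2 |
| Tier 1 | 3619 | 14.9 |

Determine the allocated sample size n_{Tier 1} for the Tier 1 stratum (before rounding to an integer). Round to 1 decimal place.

Neyman allocation: nₕ = n·NₕSₕ / Σⱼ NⱼSⱼ.
Σ NⱼSⱼ = 11794·13.2 + 3619·14.9 = 209603.9.
n_{Tier 1} = 1892·3619·14.9 / 209603.9 = 486.7.

486.7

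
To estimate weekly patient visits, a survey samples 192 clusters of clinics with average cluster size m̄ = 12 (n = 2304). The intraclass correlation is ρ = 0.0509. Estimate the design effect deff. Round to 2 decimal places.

deff = 1 + (12 − 1)·0.0509 = 1 + 0.5599 = 1.5599.

1.56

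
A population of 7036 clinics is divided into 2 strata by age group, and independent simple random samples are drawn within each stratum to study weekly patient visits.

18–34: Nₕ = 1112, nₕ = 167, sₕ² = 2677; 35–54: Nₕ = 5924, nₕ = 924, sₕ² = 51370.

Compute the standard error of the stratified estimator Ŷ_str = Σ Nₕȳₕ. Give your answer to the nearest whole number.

Var(Ŷ_str) = Σₕ Nₕ²(1 − fₕ)sₕ²/nₕ.
18–34: 1112²·(1 − 167/1112)·2677/167 = 1.6844902 × 10^7.
35–54: 5924²·(1 − 924/5924)·51370/924 = 1.646731 × 10^9.
Sum = 1.6635759 × 10^9.
SE = √(1.6635759 × 10^9) = 40787.

40787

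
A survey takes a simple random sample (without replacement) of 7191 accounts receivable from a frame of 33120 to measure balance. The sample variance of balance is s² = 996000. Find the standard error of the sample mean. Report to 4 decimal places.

10.4132

Under SRS without replacement, Var(ȳ) = (1 − f)·s²/n with f = n/N = 7191/33120 = 0.21711957.
Var(ȳ) = (1 − 0.21711957)·996000/7191 = 0.78288043·138.50647 = 108.434.
SE(ȳ) = √(108.434) = 10.4132.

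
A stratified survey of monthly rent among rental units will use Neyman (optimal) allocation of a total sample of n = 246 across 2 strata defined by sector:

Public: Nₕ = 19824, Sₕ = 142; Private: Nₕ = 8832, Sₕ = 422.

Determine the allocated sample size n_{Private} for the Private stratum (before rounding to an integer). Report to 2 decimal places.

140.15

Neyman allocation: nₕ = n·NₕSₕ / Σⱼ NⱼSⱼ.
Σ NⱼSⱼ = 19824·142 + 8832·422 = 6.542112 × 10^6.
n_{Private} = 246·8832·422 / (6.542112 × 10^6) = 140.15.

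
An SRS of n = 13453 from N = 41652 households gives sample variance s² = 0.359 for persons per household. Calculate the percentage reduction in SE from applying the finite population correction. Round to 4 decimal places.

17.7191

f = n/N = 13453/41652 = 0.32298569.
SE_no-fpc = √(s²/n) = 0.0051658008; SE_fpc = √((1−f)s²/n) = 0.0042504663.
Ratio = √(1−f) = 0.82280879. Reduction = 100·(1 − 0.82280879) = 17.7191%.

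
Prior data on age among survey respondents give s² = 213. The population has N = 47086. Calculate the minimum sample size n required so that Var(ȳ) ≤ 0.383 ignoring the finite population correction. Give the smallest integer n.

557

Without fpc, n₀ = s²/D = 213/0.383 = 556.1358.
Rounding up, n = 557.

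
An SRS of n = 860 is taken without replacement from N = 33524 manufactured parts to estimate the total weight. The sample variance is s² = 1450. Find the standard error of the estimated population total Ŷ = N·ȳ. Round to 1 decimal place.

42968.2

Var(Ŷ) = N²·Var(ȳ) = N²·(1 − n/N)·s²/n.
f = 860/33524 = 0.02565326; Var(ȳ) = 0.97434674·1450/860 = 1.6427939.
Var(Ŷ) = 33524² · 1.6427939 = 1.846268 × 10^9.
SE(Ŷ) = √(1.846268 × 10^9) = 42968.2.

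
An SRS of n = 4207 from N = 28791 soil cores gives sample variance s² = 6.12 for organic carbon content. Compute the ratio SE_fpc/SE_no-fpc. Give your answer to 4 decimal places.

f = n/N = 4207/28791 = 0.14612205.
SE_no-fpc = √(s²/n) = 0.03814077; SE_fpc = √((1−f)s²/n) = 0.035244175.
Ratio = √(1−f) = 0.92405517.

0.9241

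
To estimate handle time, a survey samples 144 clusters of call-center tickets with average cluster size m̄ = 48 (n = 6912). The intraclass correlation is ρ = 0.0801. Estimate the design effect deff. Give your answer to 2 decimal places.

deff = 1 + (48 − 1)·0.0801 = 1 + 3.7647 = 4.7647.

4.76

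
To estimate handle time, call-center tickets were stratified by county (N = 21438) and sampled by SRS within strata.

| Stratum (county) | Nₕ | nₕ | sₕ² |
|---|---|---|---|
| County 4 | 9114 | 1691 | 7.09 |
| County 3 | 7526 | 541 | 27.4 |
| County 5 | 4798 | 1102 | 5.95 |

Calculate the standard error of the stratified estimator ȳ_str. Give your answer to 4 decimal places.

0.0814

Var(ȳ_str) = Σₕ Wₕ²(1 − fₕ)sₕ²/nₕ with Wₕ = Nₕ/N, N = 21438.
County 4: Wₕ = 0.42513294; term = 0.42513294²·(1 − 0.18553873)·7.09/1691 = 6.1719526 × 10^-4.
County 3: Wₕ = 0.35105887; term = 0.35105887²·(1 − 0.07188413)·27.4/541 = 0.0057931582.
County 5: Wₕ = 0.22380819; term = 0.22380819²·(1 − 0.22967903)·5.95/1102 = 2.0833347 × 10^-4.
Sum = 0.0066186869.
SE = √(0.0066186869) = 0.0814.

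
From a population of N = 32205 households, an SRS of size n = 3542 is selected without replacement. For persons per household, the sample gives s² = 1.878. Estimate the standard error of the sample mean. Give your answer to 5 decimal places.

Under SRS without replacement, Var(ȳ) = (1 − f)·s²/n with f = n/N = 3542/32205 = 0.10998292.
Var(ȳ) = (1 − 0.10998292)·1.878/3542 = 0.89001708·5.3020892 × 10^-4 = 4.71895 × 10^-4.
SE(ȳ) = √(4.71895 × 10^-4) = 0.02172.

0.02172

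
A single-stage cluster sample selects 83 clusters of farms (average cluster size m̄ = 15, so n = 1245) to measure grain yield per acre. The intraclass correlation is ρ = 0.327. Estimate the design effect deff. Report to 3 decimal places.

5.578

deff = 1 + (15 − 1)·0.327 = 1 + 4.578 = 5.578.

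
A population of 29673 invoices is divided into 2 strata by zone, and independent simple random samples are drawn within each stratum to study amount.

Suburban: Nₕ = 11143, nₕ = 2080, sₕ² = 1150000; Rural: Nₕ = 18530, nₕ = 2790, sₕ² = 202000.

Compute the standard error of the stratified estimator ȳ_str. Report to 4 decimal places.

Var(ȳ_str) = Σₕ Wₕ²(1 − fₕ)sₕ²/nₕ with Wₕ = Nₕ/N, N = 29673.
Suburban: Wₕ = 0.37552657; term = 0.37552657²·(1 − 0.18666427)·1150000/2080 = 63.414081.
Rural: Wₕ = 0.62447343; term = 0.62447343²·(1 − 0.15056665)·202000/2790 = 23.983049.
Sum = 87.39713.
SE = √(87.39713) = 9.3486.

9.3486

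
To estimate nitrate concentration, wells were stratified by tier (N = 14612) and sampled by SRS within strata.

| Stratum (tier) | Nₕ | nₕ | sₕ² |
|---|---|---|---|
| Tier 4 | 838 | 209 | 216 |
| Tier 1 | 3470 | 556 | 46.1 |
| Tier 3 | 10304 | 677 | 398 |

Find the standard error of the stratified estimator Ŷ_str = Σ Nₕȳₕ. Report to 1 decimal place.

7726.6

Var(Ŷ_str) = Σₕ Nₕ²(1 − fₕ)sₕ²/nₕ.
Tier 4: 838²·(1 − 209/838)·216/209 = 544756.13.
Tier 1: 3470²·(1 − 556/3470)·46.1/556 = 838388.2.
Tier 3: 10304²·(1 − 677/10304)·398/677 = 5.831647 × 10^7.
Sum = 5.9699614 × 10^7.
SE = √(5.9699614 × 10^7) = 7726.6.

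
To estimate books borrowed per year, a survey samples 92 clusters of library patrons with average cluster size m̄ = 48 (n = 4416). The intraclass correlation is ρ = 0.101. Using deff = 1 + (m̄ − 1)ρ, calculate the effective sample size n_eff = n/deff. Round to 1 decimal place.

768.4

deff = 1 + (48 − 1)·0.101 = 1 + 4.747 = 5.747.
n_eff = 4416 / 5.747 = 768.4.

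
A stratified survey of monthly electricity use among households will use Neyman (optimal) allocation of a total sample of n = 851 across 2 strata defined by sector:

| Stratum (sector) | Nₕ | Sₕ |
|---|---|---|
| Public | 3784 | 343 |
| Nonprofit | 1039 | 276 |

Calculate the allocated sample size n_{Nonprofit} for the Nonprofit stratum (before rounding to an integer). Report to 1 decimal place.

Neyman allocation: nₕ = n·NₕSₕ / Σⱼ NⱼSⱼ.
Σ NⱼSⱼ = 3784·343 + 1039·276 = 1.584676 × 10^6.
n_{Nonprofit} = 851·1039·276 / (1.584676 × 10^6) = 154.0.

154.0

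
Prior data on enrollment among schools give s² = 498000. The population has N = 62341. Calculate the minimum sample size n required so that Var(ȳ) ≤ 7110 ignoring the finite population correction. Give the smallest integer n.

Without fpc, n₀ = s²/D = 498000/7110 = 70.0422.
Rounding up, n = 71.

71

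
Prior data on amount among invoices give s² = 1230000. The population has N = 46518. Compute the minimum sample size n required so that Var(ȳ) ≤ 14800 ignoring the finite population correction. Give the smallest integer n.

84

Without fpc, n₀ = s²/D = 1230000/14800 = 83.1081.
Rounding up, n = 84.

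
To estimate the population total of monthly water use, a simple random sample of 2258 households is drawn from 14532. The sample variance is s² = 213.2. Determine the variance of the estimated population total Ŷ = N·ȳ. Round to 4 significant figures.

1.684 × 10^7

Var(Ŷ) = N²·Var(ȳ) = N²·(1 − n/N)·s²/n.
f = 2258/14532 = 0.15538123; Var(ȳ) = 0.84461877·213.2/2258 = 0.07974877.
Var(Ŷ) = 14532² · 0.07974877 = 1.6841267 × 10^7.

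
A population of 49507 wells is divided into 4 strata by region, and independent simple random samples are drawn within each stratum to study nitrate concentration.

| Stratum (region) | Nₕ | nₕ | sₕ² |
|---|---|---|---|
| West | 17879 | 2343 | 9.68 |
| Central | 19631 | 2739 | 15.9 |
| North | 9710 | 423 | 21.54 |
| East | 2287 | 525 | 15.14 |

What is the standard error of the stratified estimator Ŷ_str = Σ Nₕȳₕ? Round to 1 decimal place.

Var(Ŷ_str) = Σₕ Nₕ²(1 − fₕ)sₕ²/nₕ.
West: 17879²·(1 − 2343/17879)·9.68/2343 = 1.1475867 × 10^6.
Central: 19631²·(1 − 2739/19631)·15.9/2739 = 1.9249905 × 10^6.
North: 9710²·(1 − 423/9710)·21.54/423 = 4.5919802 × 10^6.
East: 2287²·(1 − 525/2287)·15.14/525 = 116208.7.
Sum = 7.7807661 × 10^6.
SE = √(7.7807661 × 10^6) = 2789.4.

2789.4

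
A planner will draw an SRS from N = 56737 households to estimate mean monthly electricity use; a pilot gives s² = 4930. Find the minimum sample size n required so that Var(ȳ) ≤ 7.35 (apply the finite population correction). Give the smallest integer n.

663

Without fpc, n₀ = s²/D = 4930/7.35 = 670.7483.
With fpc, (1 − n/N)·s²/n ≤ D requires n ≥ n₀/(1 + n₀/N) = 670.7483/(1 + 670.7483/56737) = 662.9113.
Rounding up, n = 663.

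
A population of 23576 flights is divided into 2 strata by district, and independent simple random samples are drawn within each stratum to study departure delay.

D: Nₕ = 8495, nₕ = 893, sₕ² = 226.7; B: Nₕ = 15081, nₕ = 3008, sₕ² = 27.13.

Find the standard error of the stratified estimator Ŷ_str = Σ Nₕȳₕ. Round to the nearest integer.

4247

Var(Ŷ_str) = Σₕ Nₕ²(1 − fₕ)sₕ²/nₕ.
D: 8495²·(1 − 893/8495)·226.7/893 = 1.6394241 × 10^7.
B: 15081²·(1 − 3008/15081)·27.13/3008 = 1.6421669 × 10^6.
Sum = 1.8036408 × 10^7.
SE = √(1.8036408 × 10^7) = 4247.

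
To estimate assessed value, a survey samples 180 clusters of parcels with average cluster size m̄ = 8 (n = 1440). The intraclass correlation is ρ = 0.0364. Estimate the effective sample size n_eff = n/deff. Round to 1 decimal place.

deff = 1 + (8 − 1)·0.0364 = 1 + 0.2548 = 1.2548.
n_eff = 1440 / 1.2548 = 1147.6.

1147.6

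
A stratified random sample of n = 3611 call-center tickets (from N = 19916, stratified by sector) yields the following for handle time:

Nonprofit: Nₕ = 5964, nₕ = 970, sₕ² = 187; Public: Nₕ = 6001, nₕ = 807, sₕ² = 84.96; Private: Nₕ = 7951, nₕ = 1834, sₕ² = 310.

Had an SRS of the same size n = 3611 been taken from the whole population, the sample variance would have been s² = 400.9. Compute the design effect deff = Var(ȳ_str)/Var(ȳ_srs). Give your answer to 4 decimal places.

0.4783

Var(ȳ_str) = Σ Wₕ²(1−fₕ)sₕ²/nₕ with Wₕ = Nₕ/19916:
  Nonprofit: (5964/19916)²·(1−970/5964)·187/970 = 0.014476108
  Public: (6001/19916)²·(1−807/6001)·84.96/807 = 0.0082729863
  Private: (7951/19916)²·(1−1834/7951)·310/1834 = 0.020726137
  → Var(ȳ_str) = 0.043475231.
Var(ȳ_srs) = (1 − 3611/19916)·400.9/3611 = 0.090892334.
deff = 0.043475231 / 0.090892334 = 0.4783.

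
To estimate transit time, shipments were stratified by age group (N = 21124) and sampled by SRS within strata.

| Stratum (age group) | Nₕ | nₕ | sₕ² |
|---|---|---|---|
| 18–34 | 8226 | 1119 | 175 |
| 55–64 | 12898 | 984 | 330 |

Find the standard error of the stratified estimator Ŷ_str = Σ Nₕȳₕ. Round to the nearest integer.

Var(Ŷ_str) = Σₕ Nₕ²(1 − fₕ)sₕ²/nₕ.
18–34: 8226²·(1 − 1119/8226)·175/1119 = 9.1428792 × 10^6.
55–64: 12898²·(1 − 984/12898)·330/984 = 5.1534588 × 10^7.
Sum = 6.0677467 × 10^7.
SE = √(6.0677467 × 10^7) = 7790.

7790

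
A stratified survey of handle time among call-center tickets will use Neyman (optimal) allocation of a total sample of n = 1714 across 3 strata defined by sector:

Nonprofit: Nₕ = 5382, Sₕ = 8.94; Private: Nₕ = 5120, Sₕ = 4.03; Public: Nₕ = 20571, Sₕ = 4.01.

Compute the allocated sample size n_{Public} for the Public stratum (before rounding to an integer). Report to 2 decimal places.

934.86

Neyman allocation: nₕ = n·NₕSₕ / Σⱼ NⱼSⱼ.
Σ NⱼSⱼ = 5382·8.94 + 5120·4.03 + 20571·4.01 = 151238.39.
n_{Public} = 1714·20571·4.01 / 151238.39 = 934.86.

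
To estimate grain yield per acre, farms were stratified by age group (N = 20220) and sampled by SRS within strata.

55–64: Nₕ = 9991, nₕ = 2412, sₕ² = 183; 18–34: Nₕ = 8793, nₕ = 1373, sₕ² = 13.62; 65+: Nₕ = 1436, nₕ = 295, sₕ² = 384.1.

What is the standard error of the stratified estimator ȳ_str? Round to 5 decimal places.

Var(ȳ_str) = Σₕ Wₕ²(1 − fₕ)sₕ²/nₕ with Wₕ = Nₕ/N, N = 20220.
55–64: Wₕ = 0.49411474; term = 0.49411474²·(1 − 0.24141728)·183/2412 = 0.014051813.
18–34: Wₕ = 0.43486647; term = 0.43486647²·(1 − 0.15614694)·13.62/1373 = 0.0015830158.
65+: Wₕ = 0.07101879; term = 0.07101879²·(1 − 0.20543175)·384.1/295 = 0.0052179519.
Sum = 0.020852781.
SE = √(0.020852781) = 0.14440.

0.14440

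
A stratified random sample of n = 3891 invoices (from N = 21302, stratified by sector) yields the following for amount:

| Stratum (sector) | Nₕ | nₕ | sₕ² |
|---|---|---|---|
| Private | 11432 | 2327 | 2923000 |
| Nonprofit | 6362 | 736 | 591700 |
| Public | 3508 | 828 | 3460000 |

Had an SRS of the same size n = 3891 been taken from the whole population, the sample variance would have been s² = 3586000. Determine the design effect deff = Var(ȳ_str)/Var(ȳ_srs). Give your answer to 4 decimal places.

Var(ȳ_str) = Σ Wₕ²(1−fₕ)sₕ²/nₕ with Wₕ = Nₕ/21302:
  Private: (11432/21302)²·(1−2327/11432)·2923000/2327 = 288.13355
  Nonprofit: (6362/21302)²·(1−736/6362)·591700/736 = 63.412721
  Public: (3508/21302)²·(1−828/3508)·3460000/828 = 86.576371
  → Var(ȳ_str) = 438.12264.
Var(ȳ_srs) = (1 − 3891/21302)·3586000/3891 = 753.27298.
deff = 438.12264 / 753.27298 = 0.5816.

0.5816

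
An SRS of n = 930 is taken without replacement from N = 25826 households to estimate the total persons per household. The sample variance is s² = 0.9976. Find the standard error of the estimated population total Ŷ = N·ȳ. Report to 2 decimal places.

Var(Ŷ) = N²·Var(ȳ) = N²·(1 − n/N)·s²/n.
f = 930/25826 = 0.03601022; Var(ȳ) = 0.96398978·0.9976/930 = 0.0010340604.
Var(Ŷ) = 25826² · 0.0010340604 = 689699.96.
SE(Ŷ) = √(689699.96) = 830.48.

830.48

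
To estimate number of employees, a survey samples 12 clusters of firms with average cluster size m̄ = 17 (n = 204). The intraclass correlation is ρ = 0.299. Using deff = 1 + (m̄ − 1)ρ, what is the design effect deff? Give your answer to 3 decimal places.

deff = 1 + (17 − 1)·0.299 = 1 + 4.784 = 5.784.

5.784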